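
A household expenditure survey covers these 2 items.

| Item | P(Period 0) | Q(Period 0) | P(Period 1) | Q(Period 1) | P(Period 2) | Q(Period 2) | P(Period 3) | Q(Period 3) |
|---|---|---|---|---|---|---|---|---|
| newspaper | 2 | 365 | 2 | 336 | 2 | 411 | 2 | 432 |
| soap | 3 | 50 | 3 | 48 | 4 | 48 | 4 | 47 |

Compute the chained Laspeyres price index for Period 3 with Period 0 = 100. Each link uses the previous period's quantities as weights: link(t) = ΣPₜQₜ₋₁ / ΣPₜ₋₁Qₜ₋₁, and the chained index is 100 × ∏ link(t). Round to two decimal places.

105.88

Link Period 0→Period 1:
ΣP(Period 1)Q(Period 0) = 2×365 + 3×50 = 730 + 150 = 880
ΣP(Period 0)Q(Period 0) = 2×365 + 3×50 = 730 + 150 = 880
link = 880/880 = 1.000000
Link Period 1→Period 2:
ΣP(Period 2)Q(Period 1) = 2×336 + 4×48 = 672 + 192 = 864
ΣP(Period 1)Q(Period 1) = 2×336 + 3×48 = 672 + 144 = 816
link = 864/816 = 1.058824
Link Period 2→Period 3:
ΣP(Period 3)Q(Period 2) = 2×411 + 4×48 = 822 + 192 = 1014
ΣP(Period 2)Q(Period 2) = 2×411 + 4×48 = 822 + 192 = 1014
link = 1014/1014 = 1.000000
Chained index = 100 × 1.000000 × 1.058824 × 1.000000 = 105.8824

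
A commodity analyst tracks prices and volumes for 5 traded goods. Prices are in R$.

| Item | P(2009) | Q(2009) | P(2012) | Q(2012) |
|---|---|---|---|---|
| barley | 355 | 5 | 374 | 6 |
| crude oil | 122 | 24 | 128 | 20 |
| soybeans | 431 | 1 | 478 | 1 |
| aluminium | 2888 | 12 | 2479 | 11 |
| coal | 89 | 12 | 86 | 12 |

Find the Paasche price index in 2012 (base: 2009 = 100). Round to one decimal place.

88.8

Paasche price index uses current-period quantities as weights.
ΣP(2012)·Q(2012) = 374×6 + 128×20 + 478×1 + 2479×11 + 86×12 = 2244 + 2560 + 478 + 27269 + 1032 = 33583
ΣP(2009)·Q(2012) = 355×6 + 122×20 + 431×1 + 2888×11 + 89×12 = 2130 + 2440 + 431 + 31768 + 1068 = 37837
Index = 33583 / 37837 × 100 = 88.7570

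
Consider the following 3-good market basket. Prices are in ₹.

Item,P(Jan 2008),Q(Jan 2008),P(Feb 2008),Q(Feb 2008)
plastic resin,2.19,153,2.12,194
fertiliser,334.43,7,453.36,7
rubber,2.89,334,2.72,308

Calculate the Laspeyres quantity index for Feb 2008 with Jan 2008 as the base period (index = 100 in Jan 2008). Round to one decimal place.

Laspeyres quantity index uses base-period prices as weights.
ΣP(Jan 2008)·Q(Feb 2008) = 2.19×194 + 334.43×7 + 2.89×308 = 424.86 + 2341.01 + 890.12 = 3655.99
ΣP(Jan 2008)·Q(Jan 2008) = 2.19×153 + 334.43×7 + 2.89×334 = 335.07 + 2341.01 + 965.26 = 3641.34
Index = 3655.99 / 3641.34 × 100 = 100.4023

100.4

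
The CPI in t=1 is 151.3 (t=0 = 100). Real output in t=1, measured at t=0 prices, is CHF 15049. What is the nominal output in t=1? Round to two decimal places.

22769.14

Nominal = Real × (Index/100) = 15049 × (151.3/100)
        = 15049 × 1.513 = 22769.1370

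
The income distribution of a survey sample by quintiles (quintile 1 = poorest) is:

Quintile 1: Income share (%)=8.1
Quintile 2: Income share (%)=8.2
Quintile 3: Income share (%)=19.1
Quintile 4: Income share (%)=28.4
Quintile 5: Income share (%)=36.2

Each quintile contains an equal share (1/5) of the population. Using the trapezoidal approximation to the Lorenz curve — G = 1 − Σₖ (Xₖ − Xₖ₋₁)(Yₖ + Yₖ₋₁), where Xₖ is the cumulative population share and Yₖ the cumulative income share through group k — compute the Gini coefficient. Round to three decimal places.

Cumulative income shares Yₖ: 0.0810, 0.1630, 0.3540, 0.6380, 1.0000
Σ (Xₖ−Xₖ₋₁)(Yₖ+Yₖ₋₁) = (1/5)(0.0810+0.0000) + (1/5)(0.1630+0.0810) + (1/5)(0.3540+0.1630) + (1/5)(0.6380+0.3540) + (1/5)(1.0000+0.6380)
  = 0.0162 + 0.0488 + 0.1034 + 0.1984 + 0.3276 = 0.6944
G = 1 − 0.6944 = 0.3056

0.306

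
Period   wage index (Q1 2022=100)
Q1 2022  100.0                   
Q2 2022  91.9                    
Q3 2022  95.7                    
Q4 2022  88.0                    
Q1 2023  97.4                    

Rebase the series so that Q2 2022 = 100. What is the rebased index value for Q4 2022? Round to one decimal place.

Rebased(Q4 2022) = 88.0 / 91.9 × 100 = 95.7563

95.8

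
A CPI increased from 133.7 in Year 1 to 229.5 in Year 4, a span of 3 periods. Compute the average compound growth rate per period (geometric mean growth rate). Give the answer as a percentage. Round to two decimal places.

Growth factor = (229.5/133.7)^(1/3) = (1.716530)^(1/3) = 1.197339
Growth rate = 1.197339 − 1 = 0.197339 = 19.7339%

19.73%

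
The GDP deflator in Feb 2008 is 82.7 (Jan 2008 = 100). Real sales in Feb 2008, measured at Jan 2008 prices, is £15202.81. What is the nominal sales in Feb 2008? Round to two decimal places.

12572.72

Nominal = Real × (Index/100) = 15202.81 × (82.7/100)
        = 15202.81 × 0.827 = 12572.7239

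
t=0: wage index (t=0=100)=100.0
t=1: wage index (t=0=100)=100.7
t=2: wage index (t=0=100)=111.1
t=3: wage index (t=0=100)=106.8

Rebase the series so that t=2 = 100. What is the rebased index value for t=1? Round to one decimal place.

Rebased(t=1) = 100.7 / 111.1 × 100 = 90.6391

90.6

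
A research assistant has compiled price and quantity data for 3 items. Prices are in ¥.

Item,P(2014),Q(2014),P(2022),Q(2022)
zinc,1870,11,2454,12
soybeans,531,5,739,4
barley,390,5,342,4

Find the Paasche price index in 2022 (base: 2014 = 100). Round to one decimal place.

129.3

Paasche price index uses current-period quantities as weights.
ΣP(2022)·Q(2022) = 2454×12 + 739×4 + 342×4 = 29448 + 2956 + 1368 = 33772
ΣP(2014)·Q(2022) = 1870×12 + 531×4 + 390×4 = 22440 + 2124 + 1560 = 26124
Index = 33772 / 26124 × 100 = 129.2758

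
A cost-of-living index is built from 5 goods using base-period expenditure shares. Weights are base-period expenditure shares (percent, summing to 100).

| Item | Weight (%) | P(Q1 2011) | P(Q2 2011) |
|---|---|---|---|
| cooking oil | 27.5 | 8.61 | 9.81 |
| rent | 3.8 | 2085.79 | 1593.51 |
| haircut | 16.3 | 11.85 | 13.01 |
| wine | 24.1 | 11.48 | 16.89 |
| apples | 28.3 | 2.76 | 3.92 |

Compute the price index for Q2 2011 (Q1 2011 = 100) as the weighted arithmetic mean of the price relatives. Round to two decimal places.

cooking oil: 27.5 × (9.81/8.61) = 27.5 × 1.139373 = 31.3328
rent: 3.8 × (1593.51/2085.79) = 3.8 × 0.763984 = 2.9031
haircut: 16.3 × (13.01/11.85) = 16.3 × 1.097890 = 17.8956
wine: 24.1 × (16.89/11.48) = 24.1 × 1.471254 = 35.4572
apples: 28.3 × (3.92/2.76) = 28.3 × 1.420290 = 40.1942
Index = Σ wᵢ·(p₁ᵢ/p₀ᵢ) = 31.3328 + 2.9031 + 17.8956 + 35.4572 + 40.1942 = 127.7829

127.78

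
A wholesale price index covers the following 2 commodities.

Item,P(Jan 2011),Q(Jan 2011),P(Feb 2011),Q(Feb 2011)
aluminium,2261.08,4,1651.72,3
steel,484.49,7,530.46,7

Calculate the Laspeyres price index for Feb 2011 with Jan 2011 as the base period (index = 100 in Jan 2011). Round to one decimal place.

83.0

Laspeyres price index uses base-period quantities as weights.
ΣP(Feb 2011)·Q(Jan 2011) = 1651.72×4 + 530.46×7 = 6606.88 + 3713.22 = 10320.1
ΣP(Jan 2011)·Q(Jan 2011) = 2261.08×4 + 484.49×7 = 9044.32 + 3391.43 = 12435.75
Index = 10320.1 / 12435.75 × 100 = 82.9874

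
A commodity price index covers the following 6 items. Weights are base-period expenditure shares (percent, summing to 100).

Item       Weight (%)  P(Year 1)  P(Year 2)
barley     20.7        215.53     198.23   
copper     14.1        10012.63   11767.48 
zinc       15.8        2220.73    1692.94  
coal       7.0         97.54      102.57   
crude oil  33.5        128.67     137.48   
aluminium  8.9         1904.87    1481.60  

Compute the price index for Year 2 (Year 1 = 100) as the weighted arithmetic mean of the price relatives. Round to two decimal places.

barley: 20.7 × (198.23/215.53) = 20.7 × 0.919733 = 19.0385
copper: 14.1 × (11767.48/10012.63) = 14.1 × 1.175264 = 16.5712
zinc: 15.8 × (1692.94/2220.73) = 15.8 × 0.762335 = 12.0449
coal: 7.0 × (102.57/97.54) = 7.0 × 1.051569 = 7.3610
crude oil: 33.5 × (137.48/128.67) = 33.5 × 1.068470 = 35.7937
aluminium: 8.9 × (1481.60/1904.87) = 8.9 × 0.777796 = 6.9224
Index = Σ wᵢ·(p₁ᵢ/p₀ᵢ) = 19.0385 + 16.5712 + 12.0449 + 7.3610 + 35.7937 + 6.9224 = 97.7317

97.73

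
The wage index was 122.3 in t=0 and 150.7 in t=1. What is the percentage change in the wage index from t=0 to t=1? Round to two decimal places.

Change = (150.7 − 122.3) / 122.3 × 100
       = 28.4 / 122.3 × 100 = 23.2216%

23.22%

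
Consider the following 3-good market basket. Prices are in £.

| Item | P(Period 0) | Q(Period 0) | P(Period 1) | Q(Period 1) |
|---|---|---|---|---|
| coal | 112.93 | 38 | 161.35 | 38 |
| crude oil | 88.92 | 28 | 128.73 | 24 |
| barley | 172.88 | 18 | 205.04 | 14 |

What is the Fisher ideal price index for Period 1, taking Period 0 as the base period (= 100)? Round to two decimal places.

Laspeyres component (base-period weights):
ΣP(Period 1)Q(Period 0) = 161.35×38 + 128.73×28 + 205.04×18 = 6131.3 + 3604.44 + 3690.72 = 13426.46
ΣP(Period 0)Q(Period 0) = 112.93×38 + 88.92×28 + 172.88×18 = 4291.34 + 2489.76 + 3111.84 = 9892.94
L = 13426.46 / 9892.94 × 100 = 135.7176
Paasche component (current-period weights):
ΣP(Period 1)Q(Period 1) = 161.35×38 + 128.73×24 + 205.04×14 = 6131.3 + 3089.52 + 2870.56 = 12091.38
ΣP(Period 0)Q(Period 1) = 112.93×38 + 88.92×24 + 172.88×14 = 4291.34 + 2134.08 + 2420.32 = 8845.74
P = 12091.38 / 8845.74 × 100 = 136.6916
Fisher = √(L × P) = √(135.7176 × 136.6916) = 136.2037

136.20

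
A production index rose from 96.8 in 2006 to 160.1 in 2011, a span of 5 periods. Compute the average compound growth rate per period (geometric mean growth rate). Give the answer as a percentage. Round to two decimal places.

Growth factor = (160.1/96.8)^(1/5) = (1.653926)^(1/5) = 1.105868
Growth rate = 1.105868 − 1 = 0.105868 = 10.5868%

10.59%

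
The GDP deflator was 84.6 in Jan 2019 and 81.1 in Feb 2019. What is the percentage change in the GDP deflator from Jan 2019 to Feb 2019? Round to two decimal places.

Change = (81.1 − 84.6) / 84.6 × 100
       = -3.5 / 84.6 × 100 = -4.1371%

-4.14%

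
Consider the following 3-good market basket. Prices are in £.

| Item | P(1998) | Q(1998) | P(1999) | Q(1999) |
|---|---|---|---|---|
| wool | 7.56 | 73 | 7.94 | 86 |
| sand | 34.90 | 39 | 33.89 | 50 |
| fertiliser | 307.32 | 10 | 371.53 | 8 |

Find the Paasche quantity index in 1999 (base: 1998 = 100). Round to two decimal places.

Paasche quantity index uses current-period prices as weights.
ΣP(1999)·Q(1999) = 7.94×86 + 33.89×50 + 371.53×8 = 682.84 + 1694.5 + 2972.24 = 5349.58
ΣP(1999)·Q(1998) = 7.94×73 + 33.89×39 + 371.53×10 = 579.62 + 1321.71 + 3715.3 = 5616.63
Index = 5349.58 / 5616.63 × 100 = 95.2454

95.25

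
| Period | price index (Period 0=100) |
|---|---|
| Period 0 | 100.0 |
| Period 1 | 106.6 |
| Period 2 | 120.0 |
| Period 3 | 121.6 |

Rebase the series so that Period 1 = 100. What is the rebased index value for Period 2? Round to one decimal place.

112.6

Rebased(Period 2) = 120.0 / 106.6 × 100 = 112.5704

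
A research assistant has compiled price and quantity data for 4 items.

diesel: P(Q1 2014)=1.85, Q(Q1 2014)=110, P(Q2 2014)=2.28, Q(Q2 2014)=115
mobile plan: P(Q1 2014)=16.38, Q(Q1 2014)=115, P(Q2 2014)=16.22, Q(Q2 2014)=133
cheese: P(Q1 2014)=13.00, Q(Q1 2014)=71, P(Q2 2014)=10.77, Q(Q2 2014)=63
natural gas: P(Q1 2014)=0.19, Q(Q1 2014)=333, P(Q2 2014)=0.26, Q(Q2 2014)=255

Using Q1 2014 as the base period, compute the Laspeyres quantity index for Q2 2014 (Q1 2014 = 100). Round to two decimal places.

106.03

Laspeyres quantity index uses base-period prices as weights.
ΣP(Q1 2014)·Q(Q2 2014) = 1.85×115 + 16.38×133 + 13.00×63 + 0.19×255 = 212.75 + 2178.54 + 819 + 48.45 = 3258.74
ΣP(Q1 2014)·Q(Q1 2014) = 1.85×110 + 16.38×115 + 13.00×71 + 0.19×333 = 203.5 + 1883.7 + 923 + 63.27 = 3073.47
Index = 3258.74 / 3073.47 × 100 = 106.0280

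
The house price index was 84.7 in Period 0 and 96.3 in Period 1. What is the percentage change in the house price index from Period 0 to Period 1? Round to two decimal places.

Change = (96.3 − 84.7) / 84.7 × 100
       = 11.6 / 84.7 × 100 = 13.6954%

13.70%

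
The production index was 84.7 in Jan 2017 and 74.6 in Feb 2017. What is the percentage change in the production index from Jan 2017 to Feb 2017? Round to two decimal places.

Change = (74.6 − 84.7) / 84.7 × 100
       = -10.1 / 84.7 × 100 = -11.9244%

-11.92%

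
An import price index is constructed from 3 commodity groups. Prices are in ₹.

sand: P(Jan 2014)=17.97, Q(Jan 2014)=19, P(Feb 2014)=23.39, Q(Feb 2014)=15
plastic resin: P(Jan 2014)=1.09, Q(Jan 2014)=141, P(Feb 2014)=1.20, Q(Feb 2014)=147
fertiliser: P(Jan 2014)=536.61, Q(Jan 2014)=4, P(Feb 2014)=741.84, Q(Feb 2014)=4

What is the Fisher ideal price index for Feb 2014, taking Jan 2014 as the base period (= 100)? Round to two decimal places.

135.61

Laspeyres component (base-period weights):
ΣP(Feb 2014)Q(Jan 2014) = 23.39×19 + 1.20×141 + 741.84×4 = 444.41 + 169.2 + 2967.36 = 3580.97
ΣP(Jan 2014)Q(Jan 2014) = 17.97×19 + 1.09×141 + 536.61×4 = 341.43 + 153.69 + 2146.44 = 2641.56
L = 3580.97 / 2641.56 × 100 = 135.5627
Paasche component (current-period weights):
ΣP(Feb 2014)Q(Feb 2014) = 23.39×15 + 1.20×147 + 741.84×4 = 350.85 + 176.4 + 2967.36 = 3494.61
ΣP(Jan 2014)Q(Feb 2014) = 17.97×15 + 1.09×147 + 536.61×4 = 269.55 + 160.23 + 2146.44 = 2576.22
P = 3494.61 / 2576.22 × 100 = 135.6487
Fisher = √(L × P) = √(135.5627 × 135.6487) = 135.6057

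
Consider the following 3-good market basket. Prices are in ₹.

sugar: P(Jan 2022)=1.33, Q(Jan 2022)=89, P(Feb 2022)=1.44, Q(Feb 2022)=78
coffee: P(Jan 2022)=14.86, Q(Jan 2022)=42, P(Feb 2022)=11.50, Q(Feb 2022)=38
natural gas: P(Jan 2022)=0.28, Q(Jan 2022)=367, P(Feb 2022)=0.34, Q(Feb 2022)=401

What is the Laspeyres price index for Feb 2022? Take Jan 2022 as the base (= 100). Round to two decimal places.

Laspeyres price index uses base-period quantities as weights.
ΣP(Feb 2022)·Q(Jan 2022) = 1.44×89 + 11.50×42 + 0.34×367 = 128.16 + 483 + 124.78 = 735.94
ΣP(Jan 2022)·Q(Jan 2022) = 1.33×89 + 14.86×42 + 0.28×367 = 118.37 + 624.12 + 102.76 = 845.25
Index = 735.94 / 845.25 × 100 = 87.0677

87.07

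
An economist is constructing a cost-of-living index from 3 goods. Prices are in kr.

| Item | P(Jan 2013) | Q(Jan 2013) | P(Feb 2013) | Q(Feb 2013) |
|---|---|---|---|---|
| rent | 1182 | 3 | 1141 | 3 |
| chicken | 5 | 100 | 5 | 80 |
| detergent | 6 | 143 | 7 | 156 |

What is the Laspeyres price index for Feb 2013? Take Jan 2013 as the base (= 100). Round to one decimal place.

100.4

Laspeyres price index uses base-period quantities as weights.
ΣP(Feb 2013)·Q(Jan 2013) = 1141×3 + 5×100 + 7×143 = 3423 + 500 + 1001 = 4924
ΣP(Jan 2013)·Q(Jan 2013) = 1182×3 + 5×100 + 6×143 = 3546 + 500 + 858 = 4904
Index = 4924 / 4904 × 100 = 100.4078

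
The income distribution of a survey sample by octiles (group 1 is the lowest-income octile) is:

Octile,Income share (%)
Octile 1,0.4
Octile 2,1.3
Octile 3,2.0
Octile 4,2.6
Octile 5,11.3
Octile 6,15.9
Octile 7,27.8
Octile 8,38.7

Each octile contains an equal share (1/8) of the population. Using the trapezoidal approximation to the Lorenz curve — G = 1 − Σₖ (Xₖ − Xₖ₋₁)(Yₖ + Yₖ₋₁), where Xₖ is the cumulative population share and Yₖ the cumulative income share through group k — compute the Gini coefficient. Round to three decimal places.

0.564

Cumulative income shares Yₖ: 0.0040, 0.0170, 0.0370, 0.0630, 0.1760, 0.3350, 0.6130, 1.0000
Σ (Xₖ−Xₖ₋₁)(Yₖ+Yₖ₋₁) = (1/8)(0.0040+0.0000) + (1/8)(0.0170+0.0040) + (1/8)(0.0370+0.0170) + (1/8)(0.0630+0.0370) + (1/8)(0.1760+0.0630) + (1/8)(0.3350+0.1760) + (1/8)(0.6130+0.3350) + (1/8)(1.0000+0.6130)
  = 0.0005 + 0.0026 + 0.0068 + 0.0125 + 0.0299 + 0.0639 + 0.1185 + 0.2016 = 0.4362
G = 1 − 0.4362 = 0.5637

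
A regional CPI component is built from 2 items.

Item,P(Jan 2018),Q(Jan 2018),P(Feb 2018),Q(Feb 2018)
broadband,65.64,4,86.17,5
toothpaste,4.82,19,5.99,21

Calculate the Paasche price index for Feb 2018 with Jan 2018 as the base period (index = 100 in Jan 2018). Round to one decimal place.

129.6

Paasche price index uses current-period quantities as weights.
ΣP(Feb 2018)·Q(Feb 2018) = 86.17×5 + 5.99×21 = 430.85 + 125.79 = 556.64
ΣP(Jan 2018)·Q(Feb 2018) = 65.64×5 + 4.82×21 = 328.2 + 101.22 = 429.42
Index = 556.64 / 429.42 × 100 = 129.6260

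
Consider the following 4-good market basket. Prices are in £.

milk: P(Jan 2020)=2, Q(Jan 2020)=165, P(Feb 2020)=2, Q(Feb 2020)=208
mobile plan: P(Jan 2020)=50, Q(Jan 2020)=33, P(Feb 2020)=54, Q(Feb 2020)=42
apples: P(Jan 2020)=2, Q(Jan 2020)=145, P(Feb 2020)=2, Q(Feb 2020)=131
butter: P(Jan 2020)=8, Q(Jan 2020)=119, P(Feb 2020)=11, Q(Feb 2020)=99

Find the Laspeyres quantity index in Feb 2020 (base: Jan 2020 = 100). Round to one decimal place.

Laspeyres quantity index uses base-period prices as weights.
ΣP(Jan 2020)·Q(Feb 2020) = 2×208 + 50×42 + 2×131 + 8×99 = 416 + 2100 + 262 + 792 = 3570
ΣP(Jan 2020)·Q(Jan 2020) = 2×165 + 50×33 + 2×145 + 8×119 = 330 + 1650 + 290 + 952 = 3222
Index = 3570 / 3222 × 100 = 110.8007

110.8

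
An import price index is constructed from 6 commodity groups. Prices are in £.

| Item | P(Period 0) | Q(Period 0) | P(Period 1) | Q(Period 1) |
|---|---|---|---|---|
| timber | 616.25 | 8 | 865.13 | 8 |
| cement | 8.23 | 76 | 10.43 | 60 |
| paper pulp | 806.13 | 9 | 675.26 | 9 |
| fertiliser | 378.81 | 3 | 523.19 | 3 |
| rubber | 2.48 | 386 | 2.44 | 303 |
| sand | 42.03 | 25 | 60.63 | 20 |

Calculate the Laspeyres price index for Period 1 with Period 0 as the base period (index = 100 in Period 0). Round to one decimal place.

Laspeyres price index uses base-period quantities as weights.
ΣP(Period 1)·Q(Period 0) = 865.13×8 + 10.43×76 + 675.26×9 + 523.19×3 + 2.44×386 + 60.63×25 = 6921.04 + 792.68 + 6077.34 + 1569.57 + 941.84 + 1515.75 = 17818.22
ΣP(Period 0)·Q(Period 0) = 616.25×8 + 8.23×76 + 806.13×9 + 378.81×3 + 2.48×386 + 42.03×25 = 4930 + 625.48 + 7255.17 + 1136.43 + 957.28 + 1050.75 = 15955.11
Index = 17818.22 / 15955.11 × 100 = 111.6772

111.7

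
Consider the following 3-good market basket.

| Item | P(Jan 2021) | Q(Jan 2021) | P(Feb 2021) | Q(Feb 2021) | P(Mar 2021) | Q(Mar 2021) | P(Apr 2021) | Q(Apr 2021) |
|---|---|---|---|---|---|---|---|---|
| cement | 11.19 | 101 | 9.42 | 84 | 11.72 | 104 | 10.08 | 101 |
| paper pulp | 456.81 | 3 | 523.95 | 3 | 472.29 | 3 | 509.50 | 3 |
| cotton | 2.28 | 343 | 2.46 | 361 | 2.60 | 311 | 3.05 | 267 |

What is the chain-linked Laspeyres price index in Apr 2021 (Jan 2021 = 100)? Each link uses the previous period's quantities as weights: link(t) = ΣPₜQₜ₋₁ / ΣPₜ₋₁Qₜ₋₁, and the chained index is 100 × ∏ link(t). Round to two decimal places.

Link Jan 2021→Feb 2021:
ΣP(Feb 2021)Q(Jan 2021) = 9.42×101 + 523.95×3 + 2.46×343 = 951.42 + 1571.85 + 843.78 = 3367.05
ΣP(Jan 2021)Q(Jan 2021) = 11.19×101 + 456.81×3 + 2.28×343 = 1130.19 + 1370.43 + 782.04 = 3282.66
link = 3367.05/3282.66 = 1.025708
Link Feb 2021→Mar 2021:
ΣP(Mar 2021)Q(Feb 2021) = 11.72×84 + 472.29×3 + 2.60×361 = 984.48 + 1416.87 + 938.6 = 3339.95
ΣP(Feb 2021)Q(Feb 2021) = 9.42×84 + 523.95×3 + 2.46×361 = 791.28 + 1571.85 + 888.06 = 3251.19
link = 3339.95/3251.19 = 1.027301
Link Mar 2021→Apr 2021:
ΣP(Apr 2021)Q(Mar 2021) = 10.08×104 + 509.50×3 + 3.05×311 = 1048.32 + 1528.5 + 948.55 = 3525.37
ΣP(Mar 2021)Q(Mar 2021) = 11.72×104 + 472.29×3 + 2.60×311 = 1218.88 + 1416.87 + 808.6 = 3444.35
link = 3525.37/3444.35 = 1.023523
Chained index = 100 × 1.025708 × 1.027301 × 1.023523 = 107.8496

107.85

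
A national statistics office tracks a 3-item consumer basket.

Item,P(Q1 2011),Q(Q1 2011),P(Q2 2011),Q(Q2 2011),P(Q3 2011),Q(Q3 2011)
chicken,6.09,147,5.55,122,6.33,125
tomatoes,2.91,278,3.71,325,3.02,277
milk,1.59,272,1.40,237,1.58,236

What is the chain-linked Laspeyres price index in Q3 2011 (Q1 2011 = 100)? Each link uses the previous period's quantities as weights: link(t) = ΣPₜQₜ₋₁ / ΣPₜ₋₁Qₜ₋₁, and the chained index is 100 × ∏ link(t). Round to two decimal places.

100.21

Link Q1 2011→Q2 2011:
ΣP(Q2 2011)Q(Q1 2011) = 5.55×147 + 3.71×278 + 1.40×272 = 815.85 + 1031.38 + 380.8 = 2228.03
ΣP(Q1 2011)Q(Q1 2011) = 6.09×147 + 2.91×278 + 1.59×272 = 895.23 + 808.98 + 432.48 = 2136.69
link = 2228.03/2136.69 = 1.042748
Link Q2 2011→Q3 2011:
ΣP(Q3 2011)Q(Q2 2011) = 6.33×122 + 3.02×325 + 1.58×237 = 772.26 + 981.5 + 374.46 = 2128.22
ΣP(Q2 2011)Q(Q2 2011) = 5.55×122 + 3.71×325 + 1.40×237 = 677.1 + 1205.75 + 331.8 = 2214.65
link = 2128.22/2214.65 = 0.960974
Chained index = 100 × 1.042748 × 0.960974 = 100.2054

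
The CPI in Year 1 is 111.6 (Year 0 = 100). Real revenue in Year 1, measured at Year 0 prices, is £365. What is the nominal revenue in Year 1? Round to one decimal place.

407.3

Nominal = Real × (Index/100) = 365 × (111.6/100)
        = 365 × 1.116 = 407.3400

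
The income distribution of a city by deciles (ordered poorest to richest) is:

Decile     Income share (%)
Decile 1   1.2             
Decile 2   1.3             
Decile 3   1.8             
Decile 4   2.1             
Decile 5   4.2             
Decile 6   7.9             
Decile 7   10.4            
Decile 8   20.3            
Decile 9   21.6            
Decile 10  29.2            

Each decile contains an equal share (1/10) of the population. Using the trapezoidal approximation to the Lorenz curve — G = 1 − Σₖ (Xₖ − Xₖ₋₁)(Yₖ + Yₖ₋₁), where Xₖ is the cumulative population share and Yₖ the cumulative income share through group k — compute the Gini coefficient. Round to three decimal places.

0.515

Cumulative income shares Yₖ: 0.0120, 0.0250, 0.0430, 0.0640, 0.1060, 0.1850, 0.2890, 0.4920, 0.7080, 1.0000
Σ (Xₖ−Xₖ₋₁)(Yₖ+Yₖ₋₁) = (1/10)(0.0120+0.0000) + (1/10)(0.0250+0.0120) + (1/10)(0.0430+0.0250) + (1/10)(0.0640+0.0430) + (1/10)(0.1060+0.0640) + (1/10)(0.1850+0.1060) + (1/10)(0.2890+0.1850) + (1/10)(0.4920+0.2890) + (1/10)(0.7080+0.4920) + (1/10)(1.0000+0.7080)
  = 0.0012 + 0.0037 + 0.0068 + 0.0107 + 0.0170 + 0.0291 + 0.0474 + 0.0781 + 0.1200 + 0.1708 = 0.4848
G = 1 − 0.4848 = 0.5152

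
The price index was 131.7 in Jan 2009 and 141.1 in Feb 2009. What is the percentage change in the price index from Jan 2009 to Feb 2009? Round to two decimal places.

Change = (141.1 − 131.7) / 131.7 × 100
       = 9.4 / 131.7 × 100 = 7.1374%

7.14%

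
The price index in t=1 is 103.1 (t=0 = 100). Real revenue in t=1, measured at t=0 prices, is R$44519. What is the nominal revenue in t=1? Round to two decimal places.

Nominal = Real × (Index/100) = 44519 × (103.1/100)
        = 44519 × 1.031 = 45899.0890

45899.09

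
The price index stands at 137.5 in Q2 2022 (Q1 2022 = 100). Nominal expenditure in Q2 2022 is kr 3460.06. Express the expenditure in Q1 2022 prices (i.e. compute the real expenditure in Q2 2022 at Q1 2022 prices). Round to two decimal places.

2516.41

Real = Nominal ÷ (Index/100) = 3460.06 ÷ (137.5/100)
     = 3460.06 ÷ 1.375 = 2516.4073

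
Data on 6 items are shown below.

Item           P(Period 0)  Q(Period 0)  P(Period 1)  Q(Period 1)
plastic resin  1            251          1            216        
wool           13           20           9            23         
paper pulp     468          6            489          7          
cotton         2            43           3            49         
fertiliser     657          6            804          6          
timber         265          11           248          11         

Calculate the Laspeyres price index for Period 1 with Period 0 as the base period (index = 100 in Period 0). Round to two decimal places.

107.64

Laspeyres price index uses base-period quantities as weights.
ΣP(Period 1)·Q(Period 0) = 1×251 + 9×20 + 489×6 + 3×43 + 804×6 + 248×11 = 251 + 180 + 2934 + 129 + 4824 + 2728 = 11046
ΣP(Period 0)·Q(Period 0) = 1×251 + 13×20 + 468×6 + 2×43 + 657×6 + 265×11 = 251 + 260 + 2808 + 86 + 3942 + 2915 = 10262
Index = 11046 / 10262 × 100 = 107.6398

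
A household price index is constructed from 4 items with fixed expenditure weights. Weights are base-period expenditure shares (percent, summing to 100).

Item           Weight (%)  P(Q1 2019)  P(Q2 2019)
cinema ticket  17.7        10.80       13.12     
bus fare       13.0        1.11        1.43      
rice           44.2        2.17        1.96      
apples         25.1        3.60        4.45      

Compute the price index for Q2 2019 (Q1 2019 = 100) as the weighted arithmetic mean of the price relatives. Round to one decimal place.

109.2

cinema ticket: 17.7 × (13.12/10.80) = 17.7 × 1.214815 = 21.5022
bus fare: 13.0 × (1.43/1.11) = 13.0 × 1.288288 = 16.7477
rice: 44.2 × (1.96/2.17) = 44.2 × 0.903226 = 39.9226
apples: 25.1 × (4.45/3.60) = 25.1 × 1.236111 = 31.0264
Index = Σ wᵢ·(p₁ᵢ/p₀ᵢ) = 21.5022 + 16.7477 + 39.9226 + 31.0264 = 109.1989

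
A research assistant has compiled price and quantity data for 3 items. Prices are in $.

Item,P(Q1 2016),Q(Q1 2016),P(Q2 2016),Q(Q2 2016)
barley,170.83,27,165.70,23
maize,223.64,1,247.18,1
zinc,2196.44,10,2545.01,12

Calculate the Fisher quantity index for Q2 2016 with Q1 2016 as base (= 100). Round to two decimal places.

114.26

Laspeyres component (base-period weights):
ΣP(Q1 2016)Q(Q2 2016) = 170.83×23 + 223.64×1 + 2196.44×12 = 3929.09 + 223.64 + 26357.28 = 30510.01
ΣP(Q1 2016)Q(Q1 2016) = 170.83×27 + 223.64×1 + 2196.44×10 = 4612.41 + 223.64 + 21964.4 = 26800.45
L = 30510.01 / 26800.45 × 100 = 113.8414
Paasche component (current-period weights):
ΣP(Q2 2016)Q(Q2 2016) = 165.70×23 + 247.18×1 + 2545.01×12 = 3811.1 + 247.18 + 30540.12 = 34598.4
ΣP(Q2 2016)Q(Q1 2016) = 165.70×27 + 247.18×1 + 2545.01×10 = 4473.9 + 247.18 + 25450.1 = 30171.18
P = 34598.4 / 30171.18 × 100 = 114.6737
Fisher = √(L × P) = √(113.8414 × 114.6737) = 114.2568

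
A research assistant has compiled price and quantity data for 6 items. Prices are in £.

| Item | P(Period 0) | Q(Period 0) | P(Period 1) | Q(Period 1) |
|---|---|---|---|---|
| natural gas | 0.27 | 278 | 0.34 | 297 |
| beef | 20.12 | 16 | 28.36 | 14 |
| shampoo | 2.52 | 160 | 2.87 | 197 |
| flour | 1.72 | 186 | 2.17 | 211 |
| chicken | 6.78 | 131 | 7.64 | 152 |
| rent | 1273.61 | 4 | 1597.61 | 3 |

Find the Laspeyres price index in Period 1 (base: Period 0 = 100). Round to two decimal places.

123.93

Laspeyres price index uses base-period quantities as weights.
ΣP(Period 1)·Q(Period 0) = 0.34×278 + 28.36×16 + 2.87×160 + 2.17×186 + 7.64×131 + 1597.61×4 = 94.52 + 453.76 + 459.2 + 403.62 + 1000.84 + 6390.44 = 8802.38
ΣP(Period 0)·Q(Period 0) = 0.27×278 + 20.12×16 + 2.52×160 + 1.72×186 + 6.78×131 + 1273.61×4 = 75.06 + 321.92 + 403.2 + 319.92 + 888.18 + 5094.44 = 7102.72
Index = 8802.38 / 7102.72 × 100 = 123.9297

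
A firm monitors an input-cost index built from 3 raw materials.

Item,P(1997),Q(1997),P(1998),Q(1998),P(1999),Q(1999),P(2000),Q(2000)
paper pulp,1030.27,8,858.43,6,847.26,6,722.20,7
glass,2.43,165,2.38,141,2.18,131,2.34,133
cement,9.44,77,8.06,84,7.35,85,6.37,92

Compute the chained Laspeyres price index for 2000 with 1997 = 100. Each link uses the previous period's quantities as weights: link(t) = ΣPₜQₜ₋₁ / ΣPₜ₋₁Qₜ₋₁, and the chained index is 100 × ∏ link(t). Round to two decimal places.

Link 1997→1998:
ΣP(1998)Q(1997) = 858.43×8 + 2.38×165 + 8.06×77 = 6867.44 + 392.7 + 620.62 = 7880.76
ΣP(1997)Q(1997) = 1030.27×8 + 2.43×165 + 9.44×77 = 8242.16 + 400.95 + 726.88 = 9369.99
link = 7880.76/9369.99 = 0.841064
Link 1998→1999:
ΣP(1999)Q(1998) = 847.26×6 + 2.18×141 + 7.35×84 = 5083.56 + 307.38 + 617.4 = 6008.34
ΣP(1998)Q(1998) = 858.43×6 + 2.38×141 + 8.06×84 = 5150.58 + 335.58 + 677.04 = 6163.2
link = 6008.34/6163.2 = 0.974873
Link 1999→2000:
ΣP(2000)Q(1999) = 722.20×6 + 2.34×131 + 6.37×85 = 4333.2 + 306.54 + 541.45 = 5181.19
ΣP(1999)Q(1999) = 847.26×6 + 2.18×131 + 7.35×85 = 5083.56 + 285.58 + 624.75 = 5993.89
link = 5181.19/5993.89 = 0.864412
Chained index = 100 × 0.841064 × 0.974873 × 0.864412 = 70.8758

70.88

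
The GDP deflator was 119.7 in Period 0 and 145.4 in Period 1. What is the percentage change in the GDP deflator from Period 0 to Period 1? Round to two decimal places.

21.47%

Change = (145.4 − 119.7) / 119.7 × 100
       = 25.7 / 119.7 × 100 = 21.4703%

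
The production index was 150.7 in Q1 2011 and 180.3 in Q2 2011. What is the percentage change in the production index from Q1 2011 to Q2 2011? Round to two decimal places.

Change = (180.3 − 150.7) / 150.7 × 100
       = 29.6 / 150.7 × 100 = 19.6417%

19.64%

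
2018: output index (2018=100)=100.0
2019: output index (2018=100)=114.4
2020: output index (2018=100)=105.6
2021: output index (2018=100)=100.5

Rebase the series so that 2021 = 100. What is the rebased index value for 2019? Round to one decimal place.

113.8

Rebased(2019) = 114.4 / 100.5 × 100 = 113.8308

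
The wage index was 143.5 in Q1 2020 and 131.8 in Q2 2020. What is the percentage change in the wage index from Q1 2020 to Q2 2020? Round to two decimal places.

Change = (131.8 − 143.5) / 143.5 × 100
       = -11.7 / 143.5 × 100 = -8.1533%

-8.15%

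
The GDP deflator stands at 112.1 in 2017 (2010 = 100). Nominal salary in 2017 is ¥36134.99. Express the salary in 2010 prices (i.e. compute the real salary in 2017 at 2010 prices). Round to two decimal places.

Real = Nominal ÷ (Index/100) = 36134.99 ÷ (112.1/100)
     = 36134.99 ÷ 1.121 = 32234.6030

32234.60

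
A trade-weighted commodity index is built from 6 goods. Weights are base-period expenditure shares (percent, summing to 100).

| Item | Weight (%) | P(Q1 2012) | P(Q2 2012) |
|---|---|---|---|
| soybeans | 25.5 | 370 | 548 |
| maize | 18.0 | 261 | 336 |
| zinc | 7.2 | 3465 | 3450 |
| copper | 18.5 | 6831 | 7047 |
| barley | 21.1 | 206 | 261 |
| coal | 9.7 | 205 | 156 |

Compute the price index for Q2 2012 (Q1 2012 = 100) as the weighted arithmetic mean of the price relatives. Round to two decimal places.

121.31

soybeans: 25.5 × (548/370) = 25.5 × 1.481081 = 37.7676
maize: 18.0 × (336/261) = 18.0 × 1.287356 = 23.1724
zinc: 7.2 × (3450/3465) = 7.2 × 0.995671 = 7.1688
copper: 18.5 × (7047/6831) = 18.5 × 1.031621 = 19.0850
barley: 21.1 × (261/206) = 21.1 × 1.266990 = 26.7335
coal: 9.7 × (156/205) = 9.7 × 0.760976 = 7.3815
Index = Σ wᵢ·(p₁ᵢ/p₀ᵢ) = 37.7676 + 23.1724 + 7.1688 + 19.0850 + 26.7335 + 7.3815 = 121.3088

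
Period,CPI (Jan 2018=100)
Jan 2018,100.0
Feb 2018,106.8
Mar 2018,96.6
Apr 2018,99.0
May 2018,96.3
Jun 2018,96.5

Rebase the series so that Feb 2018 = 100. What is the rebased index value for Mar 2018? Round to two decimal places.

Rebased(Mar 2018) = 96.6 / 106.8 × 100 = 90.4494

90.45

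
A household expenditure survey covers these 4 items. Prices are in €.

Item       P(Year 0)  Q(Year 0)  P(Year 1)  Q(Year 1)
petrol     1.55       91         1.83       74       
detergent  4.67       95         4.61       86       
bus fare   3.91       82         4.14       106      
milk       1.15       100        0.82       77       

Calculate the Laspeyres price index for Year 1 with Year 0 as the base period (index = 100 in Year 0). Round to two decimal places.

Laspeyres price index uses base-period quantities as weights.
ΣP(Year 1)·Q(Year 0) = 1.83×91 + 4.61×95 + 4.14×82 + 0.82×100 = 166.53 + 437.95 + 339.48 + 82 = 1025.96
ΣP(Year 0)·Q(Year 0) = 1.55×91 + 4.67×95 + 3.91×82 + 1.15×100 = 141.05 + 443.65 + 320.62 + 115 = 1020.32
Index = 1025.96 / 1020.32 × 100 = 100.5528

100.55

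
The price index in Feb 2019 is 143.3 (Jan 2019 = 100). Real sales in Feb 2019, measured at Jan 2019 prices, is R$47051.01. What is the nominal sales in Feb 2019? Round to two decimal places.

67424.10

Nominal = Real × (Index/100) = 47051.01 × (143.3/100)
        = 47051.01 × 1.433 = 67424.0973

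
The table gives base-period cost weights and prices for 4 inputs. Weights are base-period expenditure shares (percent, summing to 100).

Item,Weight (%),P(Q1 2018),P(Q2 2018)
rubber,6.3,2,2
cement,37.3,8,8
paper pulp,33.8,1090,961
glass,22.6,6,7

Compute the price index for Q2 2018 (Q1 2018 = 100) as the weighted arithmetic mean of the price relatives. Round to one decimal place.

99.8

rubber: 6.3 × (2/2) = 6.3 × 1.000000 = 6.3000
cement: 37.3 × (8/8) = 37.3 × 1.000000 = 37.3000
paper pulp: 33.8 × (961/1090) = 33.8 × 0.881651 = 29.7998
glass: 22.6 × (7/6) = 22.6 × 1.166667 = 26.3667
Index = Σ wᵢ·(p₁ᵢ/p₀ᵢ) = 6.3000 + 37.3000 + 29.7998 + 26.3667 = 99.7665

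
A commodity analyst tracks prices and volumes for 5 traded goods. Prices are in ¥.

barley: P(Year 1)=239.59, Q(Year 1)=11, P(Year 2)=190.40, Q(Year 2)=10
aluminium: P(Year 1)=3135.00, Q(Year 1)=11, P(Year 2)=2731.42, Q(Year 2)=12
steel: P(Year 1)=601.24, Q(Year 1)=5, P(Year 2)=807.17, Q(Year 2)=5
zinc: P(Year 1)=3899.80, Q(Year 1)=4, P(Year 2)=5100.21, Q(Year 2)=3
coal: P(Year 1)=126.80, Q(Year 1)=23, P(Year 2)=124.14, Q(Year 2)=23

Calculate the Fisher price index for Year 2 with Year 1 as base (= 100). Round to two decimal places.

100.00

Laspeyres component (base-period weights):
ΣP(Year 2)Q(Year 1) = 190.40×11 + 2731.42×11 + 807.17×5 + 5100.21×4 + 124.14×23 = 2094.4 + 30045.62 + 4035.85 + 20400.84 + 2855.22 = 59431.93
ΣP(Year 1)Q(Year 1) = 239.59×11 + 3135.00×11 + 601.24×5 + 3899.80×4 + 126.80×23 = 2635.49 + 34485 + 3006.2 + 15599.2 + 2916.4 = 58642.29
L = 59431.93 / 58642.29 × 100 = 101.3465
Paasche component (current-period weights):
ΣP(Year 2)Q(Year 2) = 190.40×10 + 2731.42×12 + 807.17×5 + 5100.21×3 + 124.14×23 = 1904 + 32777.04 + 4035.85 + 15300.63 + 2855.22 = 56872.74
ΣP(Year 1)Q(Year 2) = 239.59×10 + 3135.00×12 + 601.24×5 + 3899.80×3 + 126.80×23 = 2395.9 + 37620 + 3006.2 + 11699.4 + 2916.4 = 57637.9
P = 56872.74 / 57637.9 × 100 = 98.6725
Fisher = √(L × P) = √(101.3465 × 98.6725) = 100.0006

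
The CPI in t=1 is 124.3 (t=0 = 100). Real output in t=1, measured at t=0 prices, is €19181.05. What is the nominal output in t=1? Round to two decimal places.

23842.05

Nominal = Real × (Index/100) = 19181.05 × (124.3/100)
        = 19181.05 × 1.243 = 23842.0451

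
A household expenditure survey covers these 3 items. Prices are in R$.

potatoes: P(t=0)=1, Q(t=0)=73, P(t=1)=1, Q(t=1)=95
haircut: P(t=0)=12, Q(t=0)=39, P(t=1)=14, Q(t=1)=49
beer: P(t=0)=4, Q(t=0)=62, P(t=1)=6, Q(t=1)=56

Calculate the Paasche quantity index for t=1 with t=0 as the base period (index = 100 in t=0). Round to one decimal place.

112.7

Paasche quantity index uses current-period prices as weights.
ΣP(t=1)·Q(t=1) = 1×95 + 14×49 + 6×56 = 95 + 686 + 336 = 1117
ΣP(t=1)·Q(t=0) = 1×73 + 14×39 + 6×62 = 73 + 546 + 372 = 991
Index = 1117 / 991 × 100 = 112.7144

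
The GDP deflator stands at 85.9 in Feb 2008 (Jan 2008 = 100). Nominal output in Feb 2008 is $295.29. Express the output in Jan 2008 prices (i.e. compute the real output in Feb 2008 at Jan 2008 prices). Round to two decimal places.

Real = Nominal ÷ (Index/100) = 295.29 ÷ (85.9/100)
     = 295.29 ÷ 0.859 = 343.7602

343.76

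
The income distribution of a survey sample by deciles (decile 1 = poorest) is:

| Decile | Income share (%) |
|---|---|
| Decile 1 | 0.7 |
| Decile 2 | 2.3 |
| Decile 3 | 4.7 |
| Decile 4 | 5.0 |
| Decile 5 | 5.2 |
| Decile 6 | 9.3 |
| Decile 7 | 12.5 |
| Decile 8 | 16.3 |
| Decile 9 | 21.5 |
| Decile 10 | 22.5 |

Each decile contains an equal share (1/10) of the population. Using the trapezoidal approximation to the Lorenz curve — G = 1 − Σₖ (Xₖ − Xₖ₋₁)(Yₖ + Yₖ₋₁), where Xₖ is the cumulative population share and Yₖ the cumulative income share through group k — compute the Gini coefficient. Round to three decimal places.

0.415

Cumulative income shares Yₖ: 0.0070, 0.0300, 0.0770, 0.1270, 0.1790, 0.2720, 0.3970, 0.5600, 0.7750, 1.0000
Σ (Xₖ−Xₖ₋₁)(Yₖ+Yₖ₋₁) = (1/10)(0.0070+0.0000) + (1/10)(0.0300+0.0070) + (1/10)(0.0770+0.0300) + (1/10)(0.1270+0.0770) + (1/10)(0.1790+0.1270) + (1/10)(0.2720+0.1790) + (1/10)(0.3970+0.2720) + (1/10)(0.5600+0.3970) + (1/10)(0.7750+0.5600) + (1/10)(1.0000+0.7750)
  = 0.0007 + 0.0037 + 0.0107 + 0.0204 + 0.0306 + 0.0451 + 0.0669 + 0.0957 + 0.1335 + 0.1775 = 0.5848
G = 1 − 0.5848 = 0.4152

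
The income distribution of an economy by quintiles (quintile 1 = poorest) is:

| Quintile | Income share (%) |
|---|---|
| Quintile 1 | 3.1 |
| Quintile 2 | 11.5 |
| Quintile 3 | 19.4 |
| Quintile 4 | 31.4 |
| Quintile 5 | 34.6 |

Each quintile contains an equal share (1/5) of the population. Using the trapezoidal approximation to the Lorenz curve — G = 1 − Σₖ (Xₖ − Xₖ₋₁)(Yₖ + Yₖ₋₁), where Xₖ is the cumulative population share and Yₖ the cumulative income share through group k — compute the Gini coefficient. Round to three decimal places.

Cumulative income shares Yₖ: 0.0310, 0.1460, 0.3400, 0.6540, 1.0000
Σ (Xₖ−Xₖ₋₁)(Yₖ+Yₖ₋₁) = (1/5)(0.0310+0.0000) + (1/5)(0.1460+0.0310) + (1/5)(0.3400+0.1460) + (1/5)(0.6540+0.3400) + (1/5)(1.0000+0.6540)
  = 0.0062 + 0.0354 + 0.0972 + 0.1988 + 0.3308 = 0.6684
G = 1 − 0.6684 = 0.3316

0.332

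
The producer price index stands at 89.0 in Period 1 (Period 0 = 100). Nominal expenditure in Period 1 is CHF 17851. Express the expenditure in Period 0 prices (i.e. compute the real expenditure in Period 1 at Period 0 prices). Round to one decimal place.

20057.3

Real = Nominal ÷ (Index/100) = 17851 ÷ (89.0/100)
     = 17851 ÷ 0.890 = 20057.3034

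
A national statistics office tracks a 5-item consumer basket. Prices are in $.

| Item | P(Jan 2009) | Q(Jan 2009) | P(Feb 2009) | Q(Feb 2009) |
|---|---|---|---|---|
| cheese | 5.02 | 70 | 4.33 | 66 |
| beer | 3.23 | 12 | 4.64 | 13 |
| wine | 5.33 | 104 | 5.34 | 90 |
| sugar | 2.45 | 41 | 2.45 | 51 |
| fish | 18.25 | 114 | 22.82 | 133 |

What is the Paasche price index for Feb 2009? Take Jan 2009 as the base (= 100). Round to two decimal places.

117.08

Paasche price index uses current-period quantities as weights.
ΣP(Feb 2009)·Q(Feb 2009) = 4.33×66 + 4.64×13 + 5.34×90 + 2.45×51 + 22.82×133 = 285.78 + 60.32 + 480.6 + 124.95 + 3035.06 = 3986.71
ΣP(Jan 2009)·Q(Feb 2009) = 5.02×66 + 3.23×13 + 5.33×90 + 2.45×51 + 18.25×133 = 331.32 + 41.99 + 479.7 + 124.95 + 2427.25 = 3405.21
Index = 3986.71 / 3405.21 × 100 = 117.0768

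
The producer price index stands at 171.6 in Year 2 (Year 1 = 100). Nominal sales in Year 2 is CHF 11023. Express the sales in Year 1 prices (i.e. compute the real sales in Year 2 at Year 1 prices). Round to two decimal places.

Real = Nominal ÷ (Index/100) = 11023 ÷ (171.6/100)
     = 11023 ÷ 1.716 = 6423.6597

6423.66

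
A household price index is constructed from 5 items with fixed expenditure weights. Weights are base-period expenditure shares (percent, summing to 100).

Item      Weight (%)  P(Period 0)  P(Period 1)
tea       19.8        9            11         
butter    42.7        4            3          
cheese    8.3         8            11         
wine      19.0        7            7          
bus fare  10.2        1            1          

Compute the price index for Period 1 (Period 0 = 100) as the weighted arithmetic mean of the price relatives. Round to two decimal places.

96.84

tea: 19.8 × (11/9) = 19.8 × 1.222222 = 24.2000
butter: 42.7 × (3/4) = 42.7 × 0.750000 = 32.0250
cheese: 8.3 × (11/8) = 8.3 × 1.375000 = 11.4125
wine: 19.0 × (7/7) = 19.0 × 1.000000 = 19.0000
bus fare: 10.2 × (1/1) = 10.2 × 1.000000 = 10.2000
Index = Σ wᵢ·(p₁ᵢ/p₀ᵢ) = 24.2000 + 32.0250 + 11.4125 + 19.0000 + 10.2000 = 96.8375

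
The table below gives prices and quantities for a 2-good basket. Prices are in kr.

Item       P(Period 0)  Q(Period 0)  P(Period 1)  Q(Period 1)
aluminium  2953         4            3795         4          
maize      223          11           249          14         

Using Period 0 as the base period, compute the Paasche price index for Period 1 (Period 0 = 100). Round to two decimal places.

Paasche price index uses current-period quantities as weights.
ΣP(Period 1)·Q(Period 1) = 3795×4 + 249×14 = 15180 + 3486 = 18666
ΣP(Period 0)·Q(Period 1) = 2953×4 + 223×14 = 11812 + 3122 = 14934
Index = 18666 / 14934 × 100 = 124.9900

124.99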